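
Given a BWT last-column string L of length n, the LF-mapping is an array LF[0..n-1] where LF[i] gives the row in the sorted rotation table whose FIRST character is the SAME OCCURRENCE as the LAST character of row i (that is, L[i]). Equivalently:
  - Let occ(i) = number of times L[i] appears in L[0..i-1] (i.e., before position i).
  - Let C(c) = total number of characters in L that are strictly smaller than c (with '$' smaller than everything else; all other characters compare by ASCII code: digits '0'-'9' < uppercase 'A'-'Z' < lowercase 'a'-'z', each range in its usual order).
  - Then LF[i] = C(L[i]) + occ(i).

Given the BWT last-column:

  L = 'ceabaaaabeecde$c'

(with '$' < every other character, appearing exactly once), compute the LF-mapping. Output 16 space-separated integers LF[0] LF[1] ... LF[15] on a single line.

Answer: 8 12 1 6 2 3 4 5 7 13 14 9 11 15 0 10

Derivation:
Char counts: '$':1, 'a':5, 'b':2, 'c':3, 'd':1, 'e':4
C (first-col start): C('$')=0, C('a')=1, C('b')=6, C('c')=8, C('d')=11, C('e')=12
L[0]='c': occ=0, LF[0]=C('c')+0=8+0=8
L[1]='e': occ=0, LF[1]=C('e')+0=12+0=12
L[2]='a': occ=0, LF[2]=C('a')+0=1+0=1
L[3]='b': occ=0, LF[3]=C('b')+0=6+0=6
L[4]='a': occ=1, LF[4]=C('a')+1=1+1=2
L[5]='a': occ=2, LF[5]=C('a')+2=1+2=3
L[6]='a': occ=3, LF[6]=C('a')+3=1+3=4
L[7]='a': occ=4, LF[7]=C('a')+4=1+4=5
L[8]='b': occ=1, LF[8]=C('b')+1=6+1=7
L[9]='e': occ=1, LF[9]=C('e')+1=12+1=13
L[10]='e': occ=2, LF[10]=C('e')+2=12+2=14
L[11]='c': occ=1, LF[11]=C('c')+1=8+1=9
L[12]='d': occ=0, LF[12]=C('d')+0=11+0=11
L[13]='e': occ=3, LF[13]=C('e')+3=12+3=15
L[14]='$': occ=0, LF[14]=C('$')+0=0+0=0
L[15]='c': occ=2, LF[15]=C('c')+2=8+2=10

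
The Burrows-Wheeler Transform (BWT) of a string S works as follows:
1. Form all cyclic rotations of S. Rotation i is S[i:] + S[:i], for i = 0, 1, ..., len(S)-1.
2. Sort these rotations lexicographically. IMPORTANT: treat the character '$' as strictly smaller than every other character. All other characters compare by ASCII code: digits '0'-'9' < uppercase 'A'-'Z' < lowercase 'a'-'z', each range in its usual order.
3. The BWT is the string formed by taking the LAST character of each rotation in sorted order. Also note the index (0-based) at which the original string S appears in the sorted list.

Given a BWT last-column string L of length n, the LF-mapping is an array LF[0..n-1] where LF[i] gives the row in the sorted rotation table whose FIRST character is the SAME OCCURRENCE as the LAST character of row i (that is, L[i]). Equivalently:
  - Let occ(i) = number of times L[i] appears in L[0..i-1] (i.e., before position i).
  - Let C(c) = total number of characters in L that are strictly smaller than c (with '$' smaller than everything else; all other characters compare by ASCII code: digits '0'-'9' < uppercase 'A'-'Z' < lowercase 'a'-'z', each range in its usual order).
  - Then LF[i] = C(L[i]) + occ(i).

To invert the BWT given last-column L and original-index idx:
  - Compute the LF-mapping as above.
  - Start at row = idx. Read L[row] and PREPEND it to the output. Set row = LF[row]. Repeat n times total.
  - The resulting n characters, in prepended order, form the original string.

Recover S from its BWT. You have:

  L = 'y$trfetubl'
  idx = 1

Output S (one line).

LF mapping: 9 0 6 5 3 2 7 8 1 4
Walk LF starting at row 1, prepending L[row]:
  step 1: row=1, L[1]='$', prepend. Next row=LF[1]=0
  step 2: row=0, L[0]='y', prepend. Next row=LF[0]=9
  step 3: row=9, L[9]='l', prepend. Next row=LF[9]=4
  step 4: row=4, L[4]='f', prepend. Next row=LF[4]=3
  step 5: row=3, L[3]='r', prepend. Next row=LF[3]=5
  step 6: row=5, L[5]='e', prepend. Next row=LF[5]=2
  step 7: row=2, L[2]='t', prepend. Next row=LF[2]=6
  step 8: row=6, L[6]='t', prepend. Next row=LF[6]=7
  step 9: row=7, L[7]='u', prepend. Next row=LF[7]=8
  step 10: row=8, L[8]='b', prepend. Next row=LF[8]=1
Reversed output: butterfly$

Answer: butterfly$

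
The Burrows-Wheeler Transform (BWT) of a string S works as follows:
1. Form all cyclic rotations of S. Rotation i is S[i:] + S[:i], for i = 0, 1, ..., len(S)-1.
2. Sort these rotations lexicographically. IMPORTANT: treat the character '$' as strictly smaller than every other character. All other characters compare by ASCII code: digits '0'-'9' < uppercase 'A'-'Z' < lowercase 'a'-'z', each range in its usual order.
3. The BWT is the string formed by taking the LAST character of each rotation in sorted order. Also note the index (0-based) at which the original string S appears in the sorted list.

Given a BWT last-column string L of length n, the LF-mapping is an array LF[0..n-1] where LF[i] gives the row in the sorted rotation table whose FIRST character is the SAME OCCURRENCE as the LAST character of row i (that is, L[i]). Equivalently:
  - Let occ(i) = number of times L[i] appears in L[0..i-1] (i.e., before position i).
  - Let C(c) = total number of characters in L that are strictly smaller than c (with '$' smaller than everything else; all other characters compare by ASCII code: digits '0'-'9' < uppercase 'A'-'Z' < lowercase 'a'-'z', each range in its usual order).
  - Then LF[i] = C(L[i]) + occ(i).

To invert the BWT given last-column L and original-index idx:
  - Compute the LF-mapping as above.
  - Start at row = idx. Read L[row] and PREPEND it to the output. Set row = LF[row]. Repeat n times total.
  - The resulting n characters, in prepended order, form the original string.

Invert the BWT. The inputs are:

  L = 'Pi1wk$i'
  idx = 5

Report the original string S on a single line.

LF mapping: 2 3 1 6 5 0 4
Walk LF starting at row 5, prepending L[row]:
  step 1: row=5, L[5]='$', prepend. Next row=LF[5]=0
  step 2: row=0, L[0]='P', prepend. Next row=LF[0]=2
  step 3: row=2, L[2]='1', prepend. Next row=LF[2]=1
  step 4: row=1, L[1]='i', prepend. Next row=LF[1]=3
  step 5: row=3, L[3]='w', prepend. Next row=LF[3]=6
  step 6: row=6, L[6]='i', prepend. Next row=LF[6]=4
  step 7: row=4, L[4]='k', prepend. Next row=LF[4]=5
Reversed output: kiwi1P$

Answer: kiwi1P$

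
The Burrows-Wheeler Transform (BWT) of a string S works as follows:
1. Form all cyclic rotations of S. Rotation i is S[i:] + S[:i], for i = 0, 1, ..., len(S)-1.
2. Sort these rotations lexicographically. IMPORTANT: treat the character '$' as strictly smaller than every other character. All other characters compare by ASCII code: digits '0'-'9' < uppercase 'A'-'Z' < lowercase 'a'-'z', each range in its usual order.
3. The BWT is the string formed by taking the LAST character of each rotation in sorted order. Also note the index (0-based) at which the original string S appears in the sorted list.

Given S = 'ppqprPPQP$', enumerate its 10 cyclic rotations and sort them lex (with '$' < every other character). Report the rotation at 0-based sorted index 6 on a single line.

Answer: pqprPPQP$p

Derivation:
All 10 rotations (rotation i = S[i:]+S[:i]):
  rot[0] = ppqprPPQP$
  rot[1] = pqprPPQP$p
  rot[2] = qprPPQP$pp
  rot[3] = prPPQP$ppq
  rot[4] = rPPQP$ppqp
  rot[5] = PPQP$ppqpr
  rot[6] = PQP$ppqprP
  rot[7] = QP$ppqprPP
  rot[8] = P$ppqprPPQ
  rot[9] = $ppqprPPQP
Sorted (with $ < everything):
  sorted[0] = $ppqprPPQP
  sorted[1] = P$ppqprPPQ
  sorted[2] = PPQP$ppqpr
  sorted[3] = PQP$ppqprP
  sorted[4] = QP$ppqprPP
  sorted[5] = ppqprPPQP$
  sorted[6] = pqprPPQP$p
  sorted[7] = prPPQP$ppq
  sorted[8] = qprPPQP$pp
  sorted[9] = rPPQP$ppqp
sorted[6] = pqprPPQP$p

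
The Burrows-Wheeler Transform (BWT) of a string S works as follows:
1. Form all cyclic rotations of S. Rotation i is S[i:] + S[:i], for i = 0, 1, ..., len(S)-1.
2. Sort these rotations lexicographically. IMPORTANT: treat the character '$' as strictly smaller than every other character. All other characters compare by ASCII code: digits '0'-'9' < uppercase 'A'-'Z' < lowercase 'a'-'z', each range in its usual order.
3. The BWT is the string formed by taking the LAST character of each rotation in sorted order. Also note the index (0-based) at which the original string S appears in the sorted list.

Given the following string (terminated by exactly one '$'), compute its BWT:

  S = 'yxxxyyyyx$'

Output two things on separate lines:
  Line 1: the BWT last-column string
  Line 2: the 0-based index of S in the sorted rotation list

Answer: xyyxxy$yyx
6

Derivation:
All 10 rotations (rotation i = S[i:]+S[:i]):
  rot[0] = yxxxyyyyx$
  rot[1] = xxxyyyyx$y
  rot[2] = xxyyyyx$yx
  rot[3] = xyyyyx$yxx
  rot[4] = yyyyx$yxxx
  rot[5] = yyyx$yxxxy
  rot[6] = yyx$yxxxyy
  rot[7] = yx$yxxxyyy
  rot[8] = x$yxxxyyyy
  rot[9] = $yxxxyyyyx
Sorted (with $ < everything):
  sorted[0] = $yxxxyyyyx  (last char: 'x')
  sorted[1] = x$yxxxyyyy  (last char: 'y')
  sorted[2] = xxxyyyyx$y  (last char: 'y')
  sorted[3] = xxyyyyx$yx  (last char: 'x')
  sorted[4] = xyyyyx$yxx  (last char: 'x')
  sorted[5] = yx$yxxxyyy  (last char: 'y')
  sorted[6] = yxxxyyyyx$  (last char: '$')
  sorted[7] = yyx$yxxxyy  (last char: 'y')
  sorted[8] = yyyx$yxxxy  (last char: 'y')
  sorted[9] = yyyyx$yxxx  (last char: 'x')
Last column: xyyxxy$yyx
Original string S is at sorted index 6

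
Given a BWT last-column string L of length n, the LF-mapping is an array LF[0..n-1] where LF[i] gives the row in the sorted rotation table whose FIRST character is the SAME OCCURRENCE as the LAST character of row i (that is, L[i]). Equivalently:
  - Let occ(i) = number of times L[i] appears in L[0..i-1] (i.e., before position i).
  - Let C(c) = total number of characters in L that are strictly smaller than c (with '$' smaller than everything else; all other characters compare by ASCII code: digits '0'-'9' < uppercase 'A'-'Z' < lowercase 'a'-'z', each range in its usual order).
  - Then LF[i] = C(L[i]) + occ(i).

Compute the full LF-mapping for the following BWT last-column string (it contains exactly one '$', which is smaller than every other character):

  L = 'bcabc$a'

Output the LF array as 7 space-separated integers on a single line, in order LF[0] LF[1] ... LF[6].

Answer: 3 5 1 4 6 0 2

Derivation:
Char counts: '$':1, 'a':2, 'b':2, 'c':2
C (first-col start): C('$')=0, C('a')=1, C('b')=3, C('c')=5
L[0]='b': occ=0, LF[0]=C('b')+0=3+0=3
L[1]='c': occ=0, LF[1]=C('c')+0=5+0=5
L[2]='a': occ=0, LF[2]=C('a')+0=1+0=1
L[3]='b': occ=1, LF[3]=C('b')+1=3+1=4
L[4]='c': occ=1, LF[4]=C('c')+1=5+1=6
L[5]='$': occ=0, LF[5]=C('$')+0=0+0=0
L[6]='a': occ=1, LF[6]=C('a')+1=1+1=2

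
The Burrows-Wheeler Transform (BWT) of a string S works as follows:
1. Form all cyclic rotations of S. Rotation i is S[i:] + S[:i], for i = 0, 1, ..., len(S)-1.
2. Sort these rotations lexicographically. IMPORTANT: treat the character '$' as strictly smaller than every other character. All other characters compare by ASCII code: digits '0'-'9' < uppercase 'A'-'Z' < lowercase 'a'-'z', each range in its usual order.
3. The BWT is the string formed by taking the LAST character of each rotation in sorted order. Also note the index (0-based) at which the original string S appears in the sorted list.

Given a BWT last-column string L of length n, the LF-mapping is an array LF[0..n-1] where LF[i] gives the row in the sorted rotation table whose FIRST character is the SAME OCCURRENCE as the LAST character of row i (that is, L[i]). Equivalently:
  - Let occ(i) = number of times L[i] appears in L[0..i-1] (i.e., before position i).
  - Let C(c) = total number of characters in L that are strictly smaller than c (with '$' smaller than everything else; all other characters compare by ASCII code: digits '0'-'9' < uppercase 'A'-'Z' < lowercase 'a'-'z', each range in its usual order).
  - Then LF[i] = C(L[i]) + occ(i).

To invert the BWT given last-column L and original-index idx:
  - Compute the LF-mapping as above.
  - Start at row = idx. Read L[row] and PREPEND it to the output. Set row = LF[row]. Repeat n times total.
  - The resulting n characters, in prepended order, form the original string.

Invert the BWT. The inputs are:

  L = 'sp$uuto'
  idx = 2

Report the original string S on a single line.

Answer: poutus$

Derivation:
LF mapping: 3 2 0 5 6 4 1
Walk LF starting at row 2, prepending L[row]:
  step 1: row=2, L[2]='$', prepend. Next row=LF[2]=0
  step 2: row=0, L[0]='s', prepend. Next row=LF[0]=3
  step 3: row=3, L[3]='u', prepend. Next row=LF[3]=5
  step 4: row=5, L[5]='t', prepend. Next row=LF[5]=4
  step 5: row=4, L[4]='u', prepend. Next row=LF[4]=6
  step 6: row=6, L[6]='o', prepend. Next row=LF[6]=1
  step 7: row=1, L[1]='p', prepend. Next row=LF[1]=2
Reversed output: poutus$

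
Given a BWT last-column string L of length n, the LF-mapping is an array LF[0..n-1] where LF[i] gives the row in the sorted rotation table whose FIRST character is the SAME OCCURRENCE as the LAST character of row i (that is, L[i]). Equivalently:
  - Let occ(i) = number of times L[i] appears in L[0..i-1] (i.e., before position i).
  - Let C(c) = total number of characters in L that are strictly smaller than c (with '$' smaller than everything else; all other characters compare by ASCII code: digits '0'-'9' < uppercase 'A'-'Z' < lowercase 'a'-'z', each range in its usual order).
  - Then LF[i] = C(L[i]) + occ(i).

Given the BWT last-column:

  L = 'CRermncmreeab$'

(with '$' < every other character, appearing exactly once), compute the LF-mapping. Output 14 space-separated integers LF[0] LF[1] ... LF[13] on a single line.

Answer: 1 2 6 12 9 11 5 10 13 7 8 3 4 0

Derivation:
Char counts: '$':1, 'C':1, 'R':1, 'a':1, 'b':1, 'c':1, 'e':3, 'm':2, 'n':1, 'r':2
C (first-col start): C('$')=0, C('C')=1, C('R')=2, C('a')=3, C('b')=4, C('c')=5, C('e')=6, C('m')=9, C('n')=11, C('r')=12
L[0]='C': occ=0, LF[0]=C('C')+0=1+0=1
L[1]='R': occ=0, LF[1]=C('R')+0=2+0=2
L[2]='e': occ=0, LF[2]=C('e')+0=6+0=6
L[3]='r': occ=0, LF[3]=C('r')+0=12+0=12
L[4]='m': occ=0, LF[4]=C('m')+0=9+0=9
L[5]='n': occ=0, LF[5]=C('n')+0=11+0=11
L[6]='c': occ=0, LF[6]=C('c')+0=5+0=5
L[7]='m': occ=1, LF[7]=C('m')+1=9+1=10
L[8]='r': occ=1, LF[8]=C('r')+1=12+1=13
L[9]='e': occ=1, LF[9]=C('e')+1=6+1=7
L[10]='e': occ=2, LF[10]=C('e')+2=6+2=8
L[11]='a': occ=0, LF[11]=C('a')+0=3+0=3
L[12]='b': occ=0, LF[12]=C('b')+0=4+0=4
L[13]='$': occ=0, LF[13]=C('$')+0=0+0=0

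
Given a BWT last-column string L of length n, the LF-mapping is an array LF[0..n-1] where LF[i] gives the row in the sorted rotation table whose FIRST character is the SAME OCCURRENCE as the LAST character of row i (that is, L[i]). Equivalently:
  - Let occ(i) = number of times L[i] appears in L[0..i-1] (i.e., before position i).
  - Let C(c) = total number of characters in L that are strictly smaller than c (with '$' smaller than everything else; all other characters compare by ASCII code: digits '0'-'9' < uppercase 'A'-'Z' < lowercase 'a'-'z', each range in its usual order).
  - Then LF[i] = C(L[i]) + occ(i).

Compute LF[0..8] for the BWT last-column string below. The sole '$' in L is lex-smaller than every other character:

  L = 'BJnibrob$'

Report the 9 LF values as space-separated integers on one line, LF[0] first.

Char counts: '$':1, 'B':1, 'J':1, 'b':2, 'i':1, 'n':1, 'o':1, 'r':1
C (first-col start): C('$')=0, C('B')=1, C('J')=2, C('b')=3, C('i')=5, C('n')=6, C('o')=7, C('r')=8
L[0]='B': occ=0, LF[0]=C('B')+0=1+0=1
L[1]='J': occ=0, LF[1]=C('J')+0=2+0=2
L[2]='n': occ=0, LF[2]=C('n')+0=6+0=6
L[3]='i': occ=0, LF[3]=C('i')+0=5+0=5
L[4]='b': occ=0, LF[4]=C('b')+0=3+0=3
L[5]='r': occ=0, LF[5]=C('r')+0=8+0=8
L[6]='o': occ=0, LF[6]=C('o')+0=7+0=7
L[7]='b': occ=1, LF[7]=C('b')+1=3+1=4
L[8]='$': occ=0, LF[8]=C('$')+0=0+0=0

Answer: 1 2 6 5 3 8 7 4 0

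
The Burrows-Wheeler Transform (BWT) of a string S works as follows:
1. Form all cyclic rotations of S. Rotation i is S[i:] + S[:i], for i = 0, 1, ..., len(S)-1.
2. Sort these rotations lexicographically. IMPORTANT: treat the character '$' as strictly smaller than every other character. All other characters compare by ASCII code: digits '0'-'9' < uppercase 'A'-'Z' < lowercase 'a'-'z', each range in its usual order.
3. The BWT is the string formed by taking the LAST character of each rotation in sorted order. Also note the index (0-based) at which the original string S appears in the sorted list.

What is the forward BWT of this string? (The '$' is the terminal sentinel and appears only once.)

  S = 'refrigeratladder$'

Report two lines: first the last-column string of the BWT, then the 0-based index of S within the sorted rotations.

All 17 rotations (rotation i = S[i:]+S[:i]):
  rot[0] = refrigeratladder$
  rot[1] = efrigeratladder$r
  rot[2] = frigeratladder$re
  rot[3] = rigeratladder$ref
  rot[4] = igeratladder$refr
  rot[5] = geratladder$refri
  rot[6] = eratladder$refrig
  rot[7] = ratladder$refrige
  rot[8] = atladder$refriger
  rot[9] = tladder$refrigera
  rot[10] = ladder$refrigerat
  rot[11] = adder$refrigeratl
  rot[12] = dder$refrigeratla
  rot[13] = der$refrigeratlad
  rot[14] = er$refrigeratladd
  rot[15] = r$refrigeratladde
  rot[16] = $refrigeratladder
Sorted (with $ < everything):
  sorted[0] = $refrigeratladder  (last char: 'r')
  sorted[1] = adder$refrigeratl  (last char: 'l')
  sorted[2] = atladder$refriger  (last char: 'r')
  sorted[3] = dder$refrigeratla  (last char: 'a')
  sorted[4] = der$refrigeratlad  (last char: 'd')
  sorted[5] = efrigeratladder$r  (last char: 'r')
  sorted[6] = er$refrigeratladd  (last char: 'd')
  sorted[7] = eratladder$refrig  (last char: 'g')
  sorted[8] = frigeratladder$re  (last char: 'e')
  sorted[9] = geratladder$refri  (last char: 'i')
  sorted[10] = igeratladder$refr  (last char: 'r')
  sorted[11] = ladder$refrigerat  (last char: 't')
  sorted[12] = r$refrigeratladde  (last char: 'e')
  sorted[13] = ratladder$refrige  (last char: 'e')
  sorted[14] = refrigeratladder$  (last char: '$')
  sorted[15] = rigeratladder$ref  (last char: 'f')
  sorted[16] = tladder$refrigera  (last char: 'a')
Last column: rlradrdgeirtee$fa
Original string S is at sorted index 14

Answer: rlradrdgeirtee$fa
14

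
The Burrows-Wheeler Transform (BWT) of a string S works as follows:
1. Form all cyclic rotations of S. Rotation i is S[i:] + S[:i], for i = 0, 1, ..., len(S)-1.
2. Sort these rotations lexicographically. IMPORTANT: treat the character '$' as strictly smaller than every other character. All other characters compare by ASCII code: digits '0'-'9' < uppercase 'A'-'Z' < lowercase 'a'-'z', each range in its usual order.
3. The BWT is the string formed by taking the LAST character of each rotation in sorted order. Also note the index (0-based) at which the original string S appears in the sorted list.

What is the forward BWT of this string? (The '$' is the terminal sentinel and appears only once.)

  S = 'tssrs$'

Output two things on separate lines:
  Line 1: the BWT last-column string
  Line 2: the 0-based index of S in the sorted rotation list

Answer: ssrst$
5

Derivation:
All 6 rotations (rotation i = S[i:]+S[:i]):
  rot[0] = tssrs$
  rot[1] = ssrs$t
  rot[2] = srs$ts
  rot[3] = rs$tss
  rot[4] = s$tssr
  rot[5] = $tssrs
Sorted (with $ < everything):
  sorted[0] = $tssrs  (last char: 's')
  sorted[1] = rs$tss  (last char: 's')
  sorted[2] = s$tssr  (last char: 'r')
  sorted[3] = srs$ts  (last char: 's')
  sorted[4] = ssrs$t  (last char: 't')
  sorted[5] = tssrs$  (last char: '$')
Last column: ssrst$
Original string S is at sorted index 5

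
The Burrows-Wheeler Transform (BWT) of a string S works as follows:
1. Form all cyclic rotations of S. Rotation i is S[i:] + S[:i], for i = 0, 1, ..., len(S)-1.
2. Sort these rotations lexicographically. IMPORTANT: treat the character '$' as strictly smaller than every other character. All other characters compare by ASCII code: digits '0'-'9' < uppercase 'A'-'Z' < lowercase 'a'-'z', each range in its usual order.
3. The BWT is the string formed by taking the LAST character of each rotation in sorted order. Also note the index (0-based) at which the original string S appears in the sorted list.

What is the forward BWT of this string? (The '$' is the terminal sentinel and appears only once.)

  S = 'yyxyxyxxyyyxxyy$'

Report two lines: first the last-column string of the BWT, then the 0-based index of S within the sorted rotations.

Answer: yyyyyxxyyxxyxy$x
14

Derivation:
All 16 rotations (rotation i = S[i:]+S[:i]):
  rot[0] = yyxyxyxxyyyxxyy$
  rot[1] = yxyxyxxyyyxxyy$y
  rot[2] = xyxyxxyyyxxyy$yy
  rot[3] = yxyxxyyyxxyy$yyx
  rot[4] = xyxxyyyxxyy$yyxy
  rot[5] = yxxyyyxxyy$yyxyx
  rot[6] = xxyyyxxyy$yyxyxy
  rot[7] = xyyyxxyy$yyxyxyx
  rot[8] = yyyxxyy$yyxyxyxx
  rot[9] = yyxxyy$yyxyxyxxy
  rot[10] = yxxyy$yyxyxyxxyy
  rot[11] = xxyy$yyxyxyxxyyy
  rot[12] = xyy$yyxyxyxxyyyx
  rot[13] = yy$yyxyxyxxyyyxx
  rot[14] = y$yyxyxyxxyyyxxy
  rot[15] = $yyxyxyxxyyyxxyy
Sorted (with $ < everything):
  sorted[0] = $yyxyxyxxyyyxxyy  (last char: 'y')
  sorted[1] = xxyy$yyxyxyxxyyy  (last char: 'y')
  sorted[2] = xxyyyxxyy$yyxyxy  (last char: 'y')
  sorted[3] = xyxxyyyxxyy$yyxy  (last char: 'y')
  sorted[4] = xyxyxxyyyxxyy$yy  (last char: 'y')
  sorted[5] = xyy$yyxyxyxxyyyx  (last char: 'x')
  sorted[6] = xyyyxxyy$yyxyxyx  (last char: 'x')
  sorted[7] = y$yyxyxyxxyyyxxy  (last char: 'y')
  sorted[8] = yxxyy$yyxyxyxxyy  (last char: 'y')
  sorted[9] = yxxyyyxxyy$yyxyx  (last char: 'x')
  sorted[10] = yxyxxyyyxxyy$yyx  (last char: 'x')
  sorted[11] = yxyxyxxyyyxxyy$y  (last char: 'y')
  sorted[12] = yy$yyxyxyxxyyyxx  (last char: 'x')
  sorted[13] = yyxxyy$yyxyxyxxy  (last char: 'y')
  sorted[14] = yyxyxyxxyyyxxyy$  (last char: '$')
  sorted[15] = yyyxxyy$yyxyxyxx  (last char: 'x')
Last column: yyyyyxxyyxxyxy$x
Original string S is at sorted index 14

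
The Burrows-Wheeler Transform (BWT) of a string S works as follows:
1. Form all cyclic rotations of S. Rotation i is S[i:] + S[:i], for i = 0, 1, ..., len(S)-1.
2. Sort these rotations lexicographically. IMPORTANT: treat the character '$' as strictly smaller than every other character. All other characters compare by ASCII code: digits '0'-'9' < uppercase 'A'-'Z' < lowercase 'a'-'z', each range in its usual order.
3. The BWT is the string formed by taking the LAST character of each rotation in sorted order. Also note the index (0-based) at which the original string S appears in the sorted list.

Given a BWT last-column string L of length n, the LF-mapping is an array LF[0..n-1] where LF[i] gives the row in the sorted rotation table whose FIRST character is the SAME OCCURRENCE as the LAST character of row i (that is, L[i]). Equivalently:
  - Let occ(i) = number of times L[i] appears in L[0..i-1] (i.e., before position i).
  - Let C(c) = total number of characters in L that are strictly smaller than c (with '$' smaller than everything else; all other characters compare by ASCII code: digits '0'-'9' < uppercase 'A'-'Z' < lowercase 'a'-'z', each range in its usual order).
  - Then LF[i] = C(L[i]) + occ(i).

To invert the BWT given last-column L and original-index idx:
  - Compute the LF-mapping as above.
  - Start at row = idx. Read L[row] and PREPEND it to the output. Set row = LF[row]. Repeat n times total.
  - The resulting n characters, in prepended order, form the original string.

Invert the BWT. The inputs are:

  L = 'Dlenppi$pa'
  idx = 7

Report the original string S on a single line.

Answer: pineapplD$

Derivation:
LF mapping: 1 5 3 6 7 8 4 0 9 2
Walk LF starting at row 7, prepending L[row]:
  step 1: row=7, L[7]='$', prepend. Next row=LF[7]=0
  step 2: row=0, L[0]='D', prepend. Next row=LF[0]=1
  step 3: row=1, L[1]='l', prepend. Next row=LF[1]=5
  step 4: row=5, L[5]='p', prepend. Next row=LF[5]=8
  step 5: row=8, L[8]='p', prepend. Next row=LF[8]=9
  step 6: row=9, L[9]='a', prepend. Next row=LF[9]=2
  step 7: row=2, L[2]='e', prepend. Next row=LF[2]=3
  step 8: row=3, L[3]='n', prepend. Next row=LF[3]=6
  step 9: row=6, L[6]='i', prepend. Next row=LF[6]=4
  step 10: row=4, L[4]='p', prepend. Next row=LF[4]=7
Reversed output: pineapplD$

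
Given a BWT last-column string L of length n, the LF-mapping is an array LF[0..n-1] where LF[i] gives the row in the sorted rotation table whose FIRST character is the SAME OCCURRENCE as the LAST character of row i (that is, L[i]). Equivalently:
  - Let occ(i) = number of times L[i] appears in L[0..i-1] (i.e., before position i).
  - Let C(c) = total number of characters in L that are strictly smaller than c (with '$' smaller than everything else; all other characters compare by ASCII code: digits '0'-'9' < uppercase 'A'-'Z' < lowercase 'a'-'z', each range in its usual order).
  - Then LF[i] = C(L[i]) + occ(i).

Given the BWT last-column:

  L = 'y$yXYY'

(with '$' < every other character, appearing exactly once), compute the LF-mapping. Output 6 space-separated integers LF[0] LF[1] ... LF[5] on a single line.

Answer: 4 0 5 1 2 3

Derivation:
Char counts: '$':1, 'X':1, 'Y':2, 'y':2
C (first-col start): C('$')=0, C('X')=1, C('Y')=2, C('y')=4
L[0]='y': occ=0, LF[0]=C('y')+0=4+0=4
L[1]='$': occ=0, LF[1]=C('$')+0=0+0=0
L[2]='y': occ=1, LF[2]=C('y')+1=4+1=5
L[3]='X': occ=0, LF[3]=C('X')+0=1+0=1
L[4]='Y': occ=0, LF[4]=C('Y')+0=2+0=2
L[5]='Y': occ=1, LF[5]=C('Y')+1=2+1=3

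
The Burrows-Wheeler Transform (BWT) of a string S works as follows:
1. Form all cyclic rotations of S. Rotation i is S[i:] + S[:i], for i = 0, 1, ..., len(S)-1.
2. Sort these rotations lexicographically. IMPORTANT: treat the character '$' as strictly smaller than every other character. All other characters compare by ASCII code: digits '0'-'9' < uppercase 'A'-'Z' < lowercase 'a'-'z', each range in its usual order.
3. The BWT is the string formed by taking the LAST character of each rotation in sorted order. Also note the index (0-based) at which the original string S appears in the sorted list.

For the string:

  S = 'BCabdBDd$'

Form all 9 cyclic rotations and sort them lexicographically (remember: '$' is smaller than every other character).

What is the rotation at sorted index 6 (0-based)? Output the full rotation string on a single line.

Answer: bdBDd$BCa

Derivation:
All 9 rotations (rotation i = S[i:]+S[:i]):
  rot[0] = BCabdBDd$
  rot[1] = CabdBDd$B
  rot[2] = abdBDd$BC
  rot[3] = bdBDd$BCa
  rot[4] = dBDd$BCab
  rot[5] = BDd$BCabd
  rot[6] = Dd$BCabdB
  rot[7] = d$BCabdBD
  rot[8] = $BCabdBDd
Sorted (with $ < everything):
  sorted[0] = $BCabdBDd
  sorted[1] = BCabdBDd$
  sorted[2] = BDd$BCabd
  sorted[3] = CabdBDd$B
  sorted[4] = Dd$BCabdB
  sorted[5] = abdBDd$BC
  sorted[6] = bdBDd$BCa
  sorted[7] = d$BCabdBD
  sorted[8] = dBDd$BCab
sorted[6] = bdBDd$BCa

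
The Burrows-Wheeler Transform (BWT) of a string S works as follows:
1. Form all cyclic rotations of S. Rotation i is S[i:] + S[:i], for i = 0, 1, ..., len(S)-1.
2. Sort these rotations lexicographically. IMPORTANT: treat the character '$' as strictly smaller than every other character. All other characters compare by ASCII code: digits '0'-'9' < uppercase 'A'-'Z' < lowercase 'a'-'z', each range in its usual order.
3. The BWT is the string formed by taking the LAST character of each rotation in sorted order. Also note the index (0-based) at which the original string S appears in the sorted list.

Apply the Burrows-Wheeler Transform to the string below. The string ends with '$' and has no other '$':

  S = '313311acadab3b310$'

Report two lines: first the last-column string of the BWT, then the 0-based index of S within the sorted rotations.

Answer: 013331b3$1bd1c3aaa
8

Derivation:
All 18 rotations (rotation i = S[i:]+S[:i]):
  rot[0] = 313311acadab3b310$
  rot[1] = 13311acadab3b310$3
  rot[2] = 3311acadab3b310$31
  rot[3] = 311acadab3b310$313
  rot[4] = 11acadab3b310$3133
  rot[5] = 1acadab3b310$31331
  rot[6] = acadab3b310$313311
  rot[7] = cadab3b310$313311a
  rot[8] = adab3b310$313311ac
  rot[9] = dab3b310$313311aca
  rot[10] = ab3b310$313311acad
  rot[11] = b3b310$313311acada
  rot[12] = 3b310$313311acadab
  rot[13] = b310$313311acadab3
  rot[14] = 310$313311acadab3b
  rot[15] = 10$313311acadab3b3
  rot[16] = 0$313311acadab3b31
  rot[17] = $313311acadab3b310
Sorted (with $ < everything):
  sorted[0] = $313311acadab3b310  (last char: '0')
  sorted[1] = 0$313311acadab3b31  (last char: '1')
  sorted[2] = 10$313311acadab3b3  (last char: '3')
  sorted[3] = 11acadab3b310$3133  (last char: '3')
  sorted[4] = 13311acadab3b310$3  (last char: '3')
  sorted[5] = 1acadab3b310$31331  (last char: '1')
  sorted[6] = 310$313311acadab3b  (last char: 'b')
  sorted[7] = 311acadab3b310$313  (last char: '3')
  sorted[8] = 313311acadab3b310$  (last char: '$')
  sorted[9] = 3311acadab3b310$31  (last char: '1')
  sorted[10] = 3b310$313311acadab  (last char: 'b')
  sorted[11] = ab3b310$313311acad  (last char: 'd')
  sorted[12] = acadab3b310$313311  (last char: '1')
  sorted[13] = adab3b310$313311ac  (last char: 'c')
  sorted[14] = b310$313311acadab3  (last char: '3')
  sorted[15] = b3b310$313311acada  (last char: 'a')
  sorted[16] = cadab3b310$313311a  (last char: 'a')
  sorted[17] = dab3b310$313311aca  (last char: 'a')
Last column: 013331b3$1bd1c3aaa
Original string S is at sorted index 8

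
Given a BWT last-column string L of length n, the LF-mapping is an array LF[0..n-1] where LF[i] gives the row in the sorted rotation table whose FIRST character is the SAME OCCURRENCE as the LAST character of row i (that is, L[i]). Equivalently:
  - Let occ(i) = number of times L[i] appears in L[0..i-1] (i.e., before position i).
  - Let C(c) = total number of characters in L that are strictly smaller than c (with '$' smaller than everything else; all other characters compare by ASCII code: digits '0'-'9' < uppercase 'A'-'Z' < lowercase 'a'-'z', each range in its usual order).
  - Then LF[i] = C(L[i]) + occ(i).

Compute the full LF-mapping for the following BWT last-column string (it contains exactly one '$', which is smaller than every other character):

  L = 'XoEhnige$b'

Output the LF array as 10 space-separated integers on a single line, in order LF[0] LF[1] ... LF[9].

Answer: 2 9 1 6 8 7 5 4 0 3

Derivation:
Char counts: '$':1, 'E':1, 'X':1, 'b':1, 'e':1, 'g':1, 'h':1, 'i':1, 'n':1, 'o':1
C (first-col start): C('$')=0, C('E')=1, C('X')=2, C('b')=3, C('e')=4, C('g')=5, C('h')=6, C('i')=7, C('n')=8, C('o')=9
L[0]='X': occ=0, LF[0]=C('X')+0=2+0=2
L[1]='o': occ=0, LF[1]=C('o')+0=9+0=9
L[2]='E': occ=0, LF[2]=C('E')+0=1+0=1
L[3]='h': occ=0, LF[3]=C('h')+0=6+0=6
L[4]='n': occ=0, LF[4]=C('n')+0=8+0=8
L[5]='i': occ=0, LF[5]=C('i')+0=7+0=7
L[6]='g': occ=0, LF[6]=C('g')+0=5+0=5
L[7]='e': occ=0, LF[7]=C('e')+0=4+0=4
L[8]='$': occ=0, LF[8]=C('$')+0=0+0=0
L[9]='b': occ=0, LF[9]=C('b')+0=3+0=3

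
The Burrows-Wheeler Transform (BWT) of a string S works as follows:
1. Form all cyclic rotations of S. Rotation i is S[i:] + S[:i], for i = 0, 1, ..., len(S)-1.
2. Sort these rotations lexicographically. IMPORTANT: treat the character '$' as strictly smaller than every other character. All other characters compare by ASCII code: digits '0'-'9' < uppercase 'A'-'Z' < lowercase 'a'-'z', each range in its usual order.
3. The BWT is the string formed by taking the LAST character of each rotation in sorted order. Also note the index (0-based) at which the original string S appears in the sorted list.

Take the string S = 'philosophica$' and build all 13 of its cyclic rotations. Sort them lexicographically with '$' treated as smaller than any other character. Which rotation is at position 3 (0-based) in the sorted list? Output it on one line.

All 13 rotations (rotation i = S[i:]+S[:i]):
  rot[0] = philosophica$
  rot[1] = hilosophica$p
  rot[2] = ilosophica$ph
  rot[3] = losophica$phi
  rot[4] = osophica$phil
  rot[5] = sophica$philo
  rot[6] = ophica$philos
  rot[7] = phica$philoso
  rot[8] = hica$philosop
  rot[9] = ica$philosoph
  rot[10] = ca$philosophi
  rot[11] = a$philosophic
  rot[12] = $philosophica
Sorted (with $ < everything):
  sorted[0] = $philosophica
  sorted[1] = a$philosophic
  sorted[2] = ca$philosophi
  sorted[3] = hica$philosop
  sorted[4] = hilosophica$p
  sorted[5] = ica$philosoph
  sorted[6] = ilosophica$ph
  sorted[7] = losophica$phi
  sorted[8] = ophica$philos
  sorted[9] = osophica$phil
  sorted[10] = phica$philoso
  sorted[11] = philosophica$
  sorted[12] = sophica$philo
sorted[3] = hica$philosop

Answer: hica$philosop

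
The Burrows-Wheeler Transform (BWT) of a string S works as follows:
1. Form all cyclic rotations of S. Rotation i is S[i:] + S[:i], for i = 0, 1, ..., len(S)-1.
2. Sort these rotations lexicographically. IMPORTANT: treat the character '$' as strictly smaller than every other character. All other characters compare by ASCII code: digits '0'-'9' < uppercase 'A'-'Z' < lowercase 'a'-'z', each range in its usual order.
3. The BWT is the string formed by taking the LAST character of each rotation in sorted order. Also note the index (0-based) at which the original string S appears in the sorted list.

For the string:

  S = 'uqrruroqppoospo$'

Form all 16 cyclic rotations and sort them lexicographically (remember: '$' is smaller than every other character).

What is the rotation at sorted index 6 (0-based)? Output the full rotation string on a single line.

All 16 rotations (rotation i = S[i:]+S[:i]):
  rot[0] = uqrruroqppoospo$
  rot[1] = qrruroqppoospo$u
  rot[2] = rruroqppoospo$uq
  rot[3] = ruroqppoospo$uqr
  rot[4] = uroqppoospo$uqrr
  rot[5] = roqppoospo$uqrru
  rot[6] = oqppoospo$uqrrur
  rot[7] = qppoospo$uqrruro
  rot[8] = ppoospo$uqrruroq
  rot[9] = poospo$uqrruroqp
  rot[10] = oospo$uqrruroqpp
  rot[11] = ospo$uqrruroqppo
  rot[12] = spo$uqrruroqppoo
  rot[13] = po$uqrruroqppoos
  rot[14] = o$uqrruroqppoosp
  rot[15] = $uqrruroqppoospo
Sorted (with $ < everything):
  sorted[0] = $uqrruroqppoospo
  sorted[1] = o$uqrruroqppoosp
  sorted[2] = oospo$uqrruroqpp
  sorted[3] = oqppoospo$uqrrur
  sorted[4] = ospo$uqrruroqppo
  sorted[5] = po$uqrruroqppoos
  sorted[6] = poospo$uqrruroqp
  sorted[7] = ppoospo$uqrruroq
  sorted[8] = qppoospo$uqrruro
  sorted[9] = qrruroqppoospo$u
  sorted[10] = roqppoospo$uqrru
  sorted[11] = rruroqppoospo$uq
  sorted[12] = ruroqppoospo$uqr
  sorted[13] = spo$uqrruroqppoo
  sorted[14] = uqrruroqppoospo$
  sorted[15] = uroqppoospo$uqrr
sorted[6] = poospo$uqrruroqp

Answer: poospo$uqrruroqp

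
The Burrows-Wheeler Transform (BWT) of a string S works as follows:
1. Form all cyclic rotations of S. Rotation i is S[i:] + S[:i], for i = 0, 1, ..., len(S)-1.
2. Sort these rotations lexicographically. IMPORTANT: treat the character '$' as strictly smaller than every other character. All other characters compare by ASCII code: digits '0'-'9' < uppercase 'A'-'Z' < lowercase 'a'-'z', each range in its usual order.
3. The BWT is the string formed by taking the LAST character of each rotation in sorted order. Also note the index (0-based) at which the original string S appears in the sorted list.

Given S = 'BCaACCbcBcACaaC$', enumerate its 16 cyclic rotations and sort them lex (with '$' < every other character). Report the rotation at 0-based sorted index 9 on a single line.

All 16 rotations (rotation i = S[i:]+S[:i]):
  rot[0] = BCaACCbcBcACaaC$
  rot[1] = CaACCbcBcACaaC$B
  rot[2] = aACCbcBcACaaC$BC
  rot[3] = ACCbcBcACaaC$BCa
  rot[4] = CCbcBcACaaC$BCaA
  rot[5] = CbcBcACaaC$BCaAC
  rot[6] = bcBcACaaC$BCaACC
  rot[7] = cBcACaaC$BCaACCb
  rot[8] = BcACaaC$BCaACCbc
  rot[9] = cACaaC$BCaACCbcB
  rot[10] = ACaaC$BCaACCbcBc
  rot[11] = CaaC$BCaACCbcBcA
  rot[12] = aaC$BCaACCbcBcAC
  rot[13] = aC$BCaACCbcBcACa
  rot[14] = C$BCaACCbcBcACaa
  rot[15] = $BCaACCbcBcACaaC
Sorted (with $ < everything):
  sorted[0] = $BCaACCbcBcACaaC
  sorted[1] = ACCbcBcACaaC$BCa
  sorted[2] = ACaaC$BCaACCbcBc
  sorted[3] = BCaACCbcBcACaaC$
  sorted[4] = BcACaaC$BCaACCbc
  sorted[5] = C$BCaACCbcBcACaa
  sorted[6] = CCbcBcACaaC$BCaA
  sorted[7] = CaACCbcBcACaaC$B
  sorted[8] = CaaC$BCaACCbcBcA
  sorted[9] = CbcBcACaaC$BCaAC
  sorted[10] = aACCbcBcACaaC$BC
  sorted[11] = aC$BCaACCbcBcACa
  sorted[12] = aaC$BCaACCbcBcAC
  sorted[13] = bcBcACaaC$BCaACC
  sorted[14] = cACaaC$BCaACCbcB
  sorted[15] = cBcACaaC$BCaACCb
sorted[9] = CbcBcACaaC$BCaAC

Answer: CbcBcACaaC$BCaAC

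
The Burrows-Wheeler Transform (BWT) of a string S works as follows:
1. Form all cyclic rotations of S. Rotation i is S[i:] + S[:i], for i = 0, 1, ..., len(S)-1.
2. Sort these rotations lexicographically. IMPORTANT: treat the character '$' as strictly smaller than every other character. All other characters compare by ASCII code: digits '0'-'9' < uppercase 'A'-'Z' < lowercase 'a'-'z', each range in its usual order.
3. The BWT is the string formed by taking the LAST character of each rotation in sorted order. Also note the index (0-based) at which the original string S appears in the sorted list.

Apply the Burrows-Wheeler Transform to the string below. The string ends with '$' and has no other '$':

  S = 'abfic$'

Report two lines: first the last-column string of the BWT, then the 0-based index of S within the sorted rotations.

Answer: c$aibf
1

Derivation:
All 6 rotations (rotation i = S[i:]+S[:i]):
  rot[0] = abfic$
  rot[1] = bfic$a
  rot[2] = fic$ab
  rot[3] = ic$abf
  rot[4] = c$abfi
  rot[5] = $abfic
Sorted (with $ < everything):
  sorted[0] = $abfic  (last char: 'c')
  sorted[1] = abfic$  (last char: '$')
  sorted[2] = bfic$a  (last char: 'a')
  sorted[3] = c$abfi  (last char: 'i')
  sorted[4] = fic$ab  (last char: 'b')
  sorted[5] = ic$abf  (last char: 'f')
Last column: c$aibf
Original string S is at sorted index 1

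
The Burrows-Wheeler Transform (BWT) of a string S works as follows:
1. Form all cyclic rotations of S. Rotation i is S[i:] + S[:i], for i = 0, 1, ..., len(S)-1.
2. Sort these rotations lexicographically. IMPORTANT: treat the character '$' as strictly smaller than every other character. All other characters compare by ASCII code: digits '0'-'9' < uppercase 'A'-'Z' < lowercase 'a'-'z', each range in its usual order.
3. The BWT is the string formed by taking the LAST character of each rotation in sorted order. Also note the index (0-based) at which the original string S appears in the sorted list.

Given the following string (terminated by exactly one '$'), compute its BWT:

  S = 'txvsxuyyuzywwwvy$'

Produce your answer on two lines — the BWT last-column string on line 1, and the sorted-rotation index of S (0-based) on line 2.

Answer: yv$xyxwwwystvyzuu
2

Derivation:
All 17 rotations (rotation i = S[i:]+S[:i]):
  rot[0] = txvsxuyyuzywwwvy$
  rot[1] = xvsxuyyuzywwwvy$t
  rot[2] = vsxuyyuzywwwvy$tx
  rot[3] = sxuyyuzywwwvy$txv
  rot[4] = xuyyuzywwwvy$txvs
  rot[5] = uyyuzywwwvy$txvsx
  rot[6] = yyuzywwwvy$txvsxu
  rot[7] = yuzywwwvy$txvsxuy
  rot[8] = uzywwwvy$txvsxuyy
  rot[9] = zywwwvy$txvsxuyyu
  rot[10] = ywwwvy$txvsxuyyuz
  rot[11] = wwwvy$txvsxuyyuzy
  rot[12] = wwvy$txvsxuyyuzyw
  rot[13] = wvy$txvsxuyyuzyww
  rot[14] = vy$txvsxuyyuzywww
  rot[15] = y$txvsxuyyuzywwwv
  rot[16] = $txvsxuyyuzywwwvy
Sorted (with $ < everything):
  sorted[0] = $txvsxuyyuzywwwvy  (last char: 'y')
  sorted[1] = sxuyyuzywwwvy$txv  (last char: 'v')
  sorted[2] = txvsxuyyuzywwwvy$  (last char: '$')
  sorted[3] = uyyuzywwwvy$txvsx  (last char: 'x')
  sorted[4] = uzywwwvy$txvsxuyy  (last char: 'y')
  sorted[5] = vsxuyyuzywwwvy$tx  (last char: 'x')
  sorted[6] = vy$txvsxuyyuzywww  (last char: 'w')
  sorted[7] = wvy$txvsxuyyuzyww  (last char: 'w')
  sorted[8] = wwvy$txvsxuyyuzyw  (last char: 'w')
  sorted[9] = wwwvy$txvsxuyyuzy  (last char: 'y')
  sorted[10] = xuyyuzywwwvy$txvs  (last char: 's')
  sorted[11] = xvsxuyyuzywwwvy$t  (last char: 't')
  sorted[12] = y$txvsxuyyuzywwwv  (last char: 'v')
  sorted[13] = yuzywwwvy$txvsxuy  (last char: 'y')
  sorted[14] = ywwwvy$txvsxuyyuz  (last char: 'z')
  sorted[15] = yyuzywwwvy$txvsxu  (last char: 'u')
  sorted[16] = zywwwvy$txvsxuyyu  (last char: 'u')
Last column: yv$xyxwwwystvyzuu
Original string S is at sorted index 2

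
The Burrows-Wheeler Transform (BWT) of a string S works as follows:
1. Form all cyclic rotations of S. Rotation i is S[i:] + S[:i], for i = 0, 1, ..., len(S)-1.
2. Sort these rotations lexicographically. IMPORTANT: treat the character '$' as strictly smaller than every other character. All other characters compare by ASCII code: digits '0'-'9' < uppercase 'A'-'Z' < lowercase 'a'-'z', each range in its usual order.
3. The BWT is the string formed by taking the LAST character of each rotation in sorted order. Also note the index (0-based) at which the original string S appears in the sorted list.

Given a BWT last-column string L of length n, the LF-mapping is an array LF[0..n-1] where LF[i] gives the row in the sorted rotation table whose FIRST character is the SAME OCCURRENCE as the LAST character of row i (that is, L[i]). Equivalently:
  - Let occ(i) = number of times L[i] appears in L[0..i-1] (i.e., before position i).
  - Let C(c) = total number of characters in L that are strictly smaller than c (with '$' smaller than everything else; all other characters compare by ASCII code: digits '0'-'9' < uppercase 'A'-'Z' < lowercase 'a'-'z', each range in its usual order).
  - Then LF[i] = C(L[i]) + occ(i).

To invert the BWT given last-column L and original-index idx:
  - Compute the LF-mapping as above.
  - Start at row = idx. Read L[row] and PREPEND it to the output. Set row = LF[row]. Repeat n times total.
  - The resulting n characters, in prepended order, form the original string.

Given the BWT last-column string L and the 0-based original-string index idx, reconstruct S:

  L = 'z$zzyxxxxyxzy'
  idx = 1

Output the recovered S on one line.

LF mapping: 9 0 10 11 6 1 2 3 4 7 5 12 8
Walk LF starting at row 1, prepending L[row]:
  step 1: row=1, L[1]='$', prepend. Next row=LF[1]=0
  step 2: row=0, L[0]='z', prepend. Next row=LF[0]=9
  step 3: row=9, L[9]='y', prepend. Next row=LF[9]=7
  step 4: row=7, L[7]='x', prepend. Next row=LF[7]=3
  step 5: row=3, L[3]='z', prepend. Next row=LF[3]=11
  step 6: row=11, L[11]='z', prepend. Next row=LF[11]=12
  step 7: row=12, L[12]='y', prepend. Next row=LF[12]=8
  step 8: row=8, L[8]='x', prepend. Next row=LF[8]=4
  step 9: row=4, L[4]='y', prepend. Next row=LF[4]=6
  step 10: row=6, L[6]='x', prepend. Next row=LF[6]=2
  step 11: row=2, L[2]='z', prepend. Next row=LF[2]=10
  step 12: row=10, L[10]='x', prepend. Next row=LF[10]=5
  step 13: row=5, L[5]='x', prepend. Next row=LF[5]=1
Reversed output: xxzxyxyzzxyz$

Answer: xxzxyxyzzxyz$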